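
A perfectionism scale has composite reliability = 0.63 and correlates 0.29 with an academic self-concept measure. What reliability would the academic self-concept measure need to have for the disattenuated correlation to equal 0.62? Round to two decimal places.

r_true = r_obs / √(r_xx · r_yy) ⇒ 0.62 = 0.29 / √(0.63 · r_yy).
√(0.63 · r_yy) = 0.29 / 0.62 = 0.4677; 0.63 · r_yy = 0.2187; r_yy = 0.2187 / 0.63 ≈ 0.35.

0.35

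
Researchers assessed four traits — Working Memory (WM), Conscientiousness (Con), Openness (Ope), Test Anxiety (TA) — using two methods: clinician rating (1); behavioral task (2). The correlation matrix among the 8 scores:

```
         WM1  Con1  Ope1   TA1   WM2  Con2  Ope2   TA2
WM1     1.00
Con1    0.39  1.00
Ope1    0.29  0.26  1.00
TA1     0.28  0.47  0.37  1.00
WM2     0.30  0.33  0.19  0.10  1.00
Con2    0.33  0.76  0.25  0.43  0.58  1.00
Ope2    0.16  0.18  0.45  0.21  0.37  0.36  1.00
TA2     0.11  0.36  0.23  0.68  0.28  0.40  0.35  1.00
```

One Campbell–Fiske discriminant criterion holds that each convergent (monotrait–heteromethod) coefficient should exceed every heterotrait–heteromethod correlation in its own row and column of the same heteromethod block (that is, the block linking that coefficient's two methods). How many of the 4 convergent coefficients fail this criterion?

Each convergent coefficient versus the relevant comparison correlations:
WM (methods 1·2): 0.30 vs {0.33, 0.33, 0.16, 0.19, 0.11, 0.10} → fail.
Con (methods 1·2): 0.76 vs {0.33, 0.33, 0.18, 0.25, 0.36, 0.43} → pass.
Ope (methods 1·2): 0.45 vs {0.19, 0.16, 0.25, 0.18, 0.23, 0.21} → pass.
TA (methods 1·2): 0.68 vs {0.10, 0.11, 0.43, 0.36, 0.21, 0.23} → pass.
1 of 4 fail.

1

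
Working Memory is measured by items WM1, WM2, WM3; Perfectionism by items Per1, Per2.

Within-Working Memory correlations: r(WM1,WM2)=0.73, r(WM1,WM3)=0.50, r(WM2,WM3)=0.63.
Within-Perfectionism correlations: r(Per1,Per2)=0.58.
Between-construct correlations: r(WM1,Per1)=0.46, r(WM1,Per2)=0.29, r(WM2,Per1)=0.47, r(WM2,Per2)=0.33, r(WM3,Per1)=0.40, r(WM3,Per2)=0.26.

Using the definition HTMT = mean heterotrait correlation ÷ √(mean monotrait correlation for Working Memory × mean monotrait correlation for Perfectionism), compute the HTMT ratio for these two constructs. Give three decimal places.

0.614

Mean between = 2.21/6 = 0.3683.
Mean within-WM = 1.86/3 = 0.6200; mean within-Per = 0.58/1 = 0.5800.
Geometric mean = √(0.6200 × 0.5800) = 0.5997.
HTMT = 0.3683 / 0.5997 = 0.614.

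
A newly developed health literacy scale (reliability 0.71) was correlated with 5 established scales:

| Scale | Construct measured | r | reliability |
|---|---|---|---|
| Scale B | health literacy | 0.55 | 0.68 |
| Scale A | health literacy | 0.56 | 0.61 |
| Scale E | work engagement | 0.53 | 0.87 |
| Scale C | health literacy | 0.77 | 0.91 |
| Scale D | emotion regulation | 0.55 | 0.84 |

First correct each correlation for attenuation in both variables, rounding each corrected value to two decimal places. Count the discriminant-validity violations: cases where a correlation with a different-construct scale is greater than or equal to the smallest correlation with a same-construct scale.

0

Disattenuated r (r / √(r_scale · r_new)):
  Scale B (conv): 0.55 / √(0.68·0.71) = 0.79
  Scale A (conv): 0.56 / √(0.61·0.71) = 0.85
  Scale E (disc): 0.53 / √(0.87·0.71) = 0.67
  Scale C (conv): 0.77 / √(0.91·0.71) = 0.96
  Scale D (disc): 0.55 / √(0.84·0.71) = 0.71
Smallest convergent = 0.79. Discriminant values: 0.67, 0.71; count ≥ 0.79 → 0.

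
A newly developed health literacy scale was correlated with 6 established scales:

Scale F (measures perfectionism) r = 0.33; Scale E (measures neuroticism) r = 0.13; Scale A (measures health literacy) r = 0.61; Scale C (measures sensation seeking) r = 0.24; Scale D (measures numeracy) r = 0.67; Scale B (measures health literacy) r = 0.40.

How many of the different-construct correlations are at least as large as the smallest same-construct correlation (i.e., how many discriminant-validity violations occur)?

Convergent (same construct = health literacy): Scale A, Scale B.
Smallest convergent = 0.40. Discriminant values: 0.33, 0.13, 0.24, 0.67; count ≥ 0.40 → 1.

1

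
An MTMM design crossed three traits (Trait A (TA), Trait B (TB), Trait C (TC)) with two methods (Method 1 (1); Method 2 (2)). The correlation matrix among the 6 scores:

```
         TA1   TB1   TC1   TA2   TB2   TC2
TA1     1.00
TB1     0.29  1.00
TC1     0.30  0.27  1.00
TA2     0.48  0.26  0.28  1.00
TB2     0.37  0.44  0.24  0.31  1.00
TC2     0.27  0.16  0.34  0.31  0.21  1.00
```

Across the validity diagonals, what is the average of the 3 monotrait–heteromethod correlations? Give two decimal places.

Convergent values: 0.48, 0.44, 0.34; mean = 1.26/3 = 0.42.

0.42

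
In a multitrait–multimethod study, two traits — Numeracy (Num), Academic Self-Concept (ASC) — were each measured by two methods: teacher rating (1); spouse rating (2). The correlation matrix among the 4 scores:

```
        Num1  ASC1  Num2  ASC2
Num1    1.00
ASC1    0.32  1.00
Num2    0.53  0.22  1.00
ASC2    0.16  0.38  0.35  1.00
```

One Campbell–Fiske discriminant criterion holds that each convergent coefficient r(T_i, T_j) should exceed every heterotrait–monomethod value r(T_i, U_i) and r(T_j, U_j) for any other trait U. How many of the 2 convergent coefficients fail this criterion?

0

Convergent coefficients and their comparison sets:
Num (methods 1·2): 0.53 vs {0.32, 0.35} → pass.
ASC (methods 1·2): 0.38 vs {0.32, 0.35} → pass.
0 of 2 fail.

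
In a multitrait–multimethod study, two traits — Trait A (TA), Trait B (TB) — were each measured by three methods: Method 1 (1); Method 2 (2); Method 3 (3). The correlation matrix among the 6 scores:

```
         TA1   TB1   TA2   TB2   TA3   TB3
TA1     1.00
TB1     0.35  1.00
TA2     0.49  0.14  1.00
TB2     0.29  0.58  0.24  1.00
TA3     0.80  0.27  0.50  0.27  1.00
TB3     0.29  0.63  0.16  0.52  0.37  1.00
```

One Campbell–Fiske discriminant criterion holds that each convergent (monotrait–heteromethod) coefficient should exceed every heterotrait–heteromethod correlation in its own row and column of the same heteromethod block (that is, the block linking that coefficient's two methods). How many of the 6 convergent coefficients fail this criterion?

0

Each convergent coefficient versus the relevant comparison correlations:
TA (methods 1·2): 0.49 vs {0.29, 0.14} → pass.
TA (methods 1·3): 0.80 vs {0.29, 0.27} → pass.
TA (methods 2·3): 0.50 vs {0.16, 0.27} → pass.
TB (methods 1·2): 0.58 vs {0.14, 0.29} → pass.
TB (methods 1·3): 0.63 vs {0.27, 0.29} → pass.
TB (methods 2·3): 0.52 vs {0.27, 0.16} → pass.
0 of 6 fail.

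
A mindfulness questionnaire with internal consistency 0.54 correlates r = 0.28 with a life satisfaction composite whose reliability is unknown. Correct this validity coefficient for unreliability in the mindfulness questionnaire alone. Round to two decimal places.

Single correction: r_c = r_obs / √r_xx = 0.28 / √0.54 = 0.28 / 0.7348 ≈ 0.38.

0.38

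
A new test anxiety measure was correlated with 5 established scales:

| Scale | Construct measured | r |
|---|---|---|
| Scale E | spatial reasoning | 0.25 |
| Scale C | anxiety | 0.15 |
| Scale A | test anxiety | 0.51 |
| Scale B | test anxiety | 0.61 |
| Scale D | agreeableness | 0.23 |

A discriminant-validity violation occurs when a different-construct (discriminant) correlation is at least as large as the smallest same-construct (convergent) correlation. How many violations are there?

Convergent (same construct = test anxiety): Scale A, Scale B.
Smallest convergent = 0.51. Discriminant values: 0.25, 0.15, 0.23; count ≥ 0.51 → 0.

0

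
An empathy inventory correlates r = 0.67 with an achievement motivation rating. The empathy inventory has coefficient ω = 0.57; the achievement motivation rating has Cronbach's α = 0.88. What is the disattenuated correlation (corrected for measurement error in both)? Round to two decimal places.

r_true = r_obs / √(r_xx · r_yy) = 0.67 / √(0.57 × 0.88) = 0.67 / √0.5016 = 0.67 / 0.7082 ≈ 0.95.

0.95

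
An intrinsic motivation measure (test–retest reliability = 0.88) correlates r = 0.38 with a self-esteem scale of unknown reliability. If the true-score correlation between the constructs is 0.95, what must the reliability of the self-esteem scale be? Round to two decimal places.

0.18

r_true = r_obs / √(r_xx · r_yy) ⇒ 0.95 = 0.38 / √(0.88 · r_yy).
√(0.88 · r_yy) = 0.38 / 0.95 = 0.4000; 0.88 · r_yy = 0.1600; r_yy = 0.1600 / 0.88 ≈ 0.18.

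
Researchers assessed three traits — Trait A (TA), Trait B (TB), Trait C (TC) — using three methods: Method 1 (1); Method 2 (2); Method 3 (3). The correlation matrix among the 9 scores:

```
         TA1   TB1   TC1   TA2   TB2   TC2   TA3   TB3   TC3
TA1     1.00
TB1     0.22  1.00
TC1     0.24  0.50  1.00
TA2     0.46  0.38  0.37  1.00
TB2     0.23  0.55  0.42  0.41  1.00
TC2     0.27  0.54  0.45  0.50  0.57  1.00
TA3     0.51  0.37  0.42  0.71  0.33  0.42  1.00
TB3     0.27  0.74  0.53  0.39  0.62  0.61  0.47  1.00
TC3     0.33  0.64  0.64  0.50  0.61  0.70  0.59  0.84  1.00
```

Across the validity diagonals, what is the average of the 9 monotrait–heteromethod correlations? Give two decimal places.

Convergent values: 0.46, 0.51, 0.71, 0.55, 0.74, 0.62, 0.45, 0.64, 0.70; mean = 5.38/9 = 0.60.

0.60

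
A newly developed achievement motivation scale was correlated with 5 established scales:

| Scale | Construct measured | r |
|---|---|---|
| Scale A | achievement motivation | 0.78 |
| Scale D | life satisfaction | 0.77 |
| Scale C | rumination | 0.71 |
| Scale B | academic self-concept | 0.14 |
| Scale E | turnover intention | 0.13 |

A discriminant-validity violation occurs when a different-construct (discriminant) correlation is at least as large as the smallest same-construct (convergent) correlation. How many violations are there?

0

Convergent (same construct = achievement motivation): Scale A.
Smallest convergent = 0.78. Discriminant values: 0.77, 0.71, 0.14, 0.13; count ≥ 0.78 → 0.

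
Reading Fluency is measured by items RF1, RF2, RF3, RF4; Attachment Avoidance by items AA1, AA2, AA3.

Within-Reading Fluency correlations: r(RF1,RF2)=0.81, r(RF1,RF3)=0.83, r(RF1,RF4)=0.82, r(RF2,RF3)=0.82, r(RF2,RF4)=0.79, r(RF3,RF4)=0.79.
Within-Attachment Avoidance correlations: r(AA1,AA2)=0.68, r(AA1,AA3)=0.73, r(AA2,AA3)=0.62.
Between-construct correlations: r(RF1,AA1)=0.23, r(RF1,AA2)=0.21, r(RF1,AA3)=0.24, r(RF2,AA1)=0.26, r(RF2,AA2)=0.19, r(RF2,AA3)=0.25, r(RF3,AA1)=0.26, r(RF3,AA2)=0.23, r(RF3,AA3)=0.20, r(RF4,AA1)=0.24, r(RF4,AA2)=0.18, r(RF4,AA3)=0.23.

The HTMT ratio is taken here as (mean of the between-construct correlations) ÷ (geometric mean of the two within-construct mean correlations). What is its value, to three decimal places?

Mean between = 2.72/12 = 0.2267.
Mean within-RF = 4.86/6 = 0.8100; mean within-AA = 2.03/3 = 0.6767.
Geometric mean = √(0.8100 × 0.6767) = 0.7404.
HTMT = 0.2267 / 0.7404 = 0.306.

0.306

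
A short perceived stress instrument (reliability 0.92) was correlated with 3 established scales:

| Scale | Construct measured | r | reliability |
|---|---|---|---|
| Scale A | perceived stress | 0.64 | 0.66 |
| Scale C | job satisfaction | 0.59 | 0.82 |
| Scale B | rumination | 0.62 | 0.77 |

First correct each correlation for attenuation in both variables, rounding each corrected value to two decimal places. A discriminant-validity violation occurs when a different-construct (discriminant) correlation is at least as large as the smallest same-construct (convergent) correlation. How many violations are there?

0

Disattenuated r (r / √(r_scale · r_new)):
  Scale A (conv): 0.64 / √(0.66·0.92) = 0.82
  Scale C (disc): 0.59 / √(0.82·0.92) = 0.68
  Scale B (disc): 0.62 / √(0.77·0.92) = 0.74
Smallest convergent = 0.82. Discriminant values: 0.68, 0.74; count ≥ 0.82 → 0.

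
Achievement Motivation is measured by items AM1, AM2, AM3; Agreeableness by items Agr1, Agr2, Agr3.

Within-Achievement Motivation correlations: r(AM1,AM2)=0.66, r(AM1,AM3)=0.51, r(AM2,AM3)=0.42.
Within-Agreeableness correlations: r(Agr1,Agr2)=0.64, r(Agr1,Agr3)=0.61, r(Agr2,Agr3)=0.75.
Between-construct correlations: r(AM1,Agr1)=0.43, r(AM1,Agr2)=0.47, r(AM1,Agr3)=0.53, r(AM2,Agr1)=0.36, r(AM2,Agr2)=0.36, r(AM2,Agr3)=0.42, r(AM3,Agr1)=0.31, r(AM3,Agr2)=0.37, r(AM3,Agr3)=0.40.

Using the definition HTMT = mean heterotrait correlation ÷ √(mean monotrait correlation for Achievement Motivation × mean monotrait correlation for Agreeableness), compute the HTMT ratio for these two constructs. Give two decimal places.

Between-construct mean = 3.65/9 = 0.4056.
Mean within-AM = 1.59/3 = 0.5300; mean within-Agr = 2.00/3 = 0.6667.
Geometric mean = √(0.5300 × 0.6667) = 0.5944.
HTMT = 0.4056 / 0.5944 = 0.68.

0.68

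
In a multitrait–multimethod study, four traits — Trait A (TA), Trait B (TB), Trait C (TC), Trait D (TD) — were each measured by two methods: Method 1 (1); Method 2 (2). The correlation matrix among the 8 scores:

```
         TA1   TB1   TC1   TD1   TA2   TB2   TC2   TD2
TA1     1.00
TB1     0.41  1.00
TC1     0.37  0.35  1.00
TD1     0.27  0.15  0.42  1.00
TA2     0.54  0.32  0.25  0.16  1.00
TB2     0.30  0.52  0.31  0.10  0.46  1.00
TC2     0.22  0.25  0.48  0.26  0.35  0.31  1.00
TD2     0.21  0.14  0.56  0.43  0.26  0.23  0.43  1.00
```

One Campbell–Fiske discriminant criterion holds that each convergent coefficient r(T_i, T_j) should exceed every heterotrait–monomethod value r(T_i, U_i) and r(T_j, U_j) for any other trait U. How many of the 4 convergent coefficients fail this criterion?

1

Checking each validity diagonal entry against its comparison values:
TA (methods 1·2): 0.54 vs {0.41, 0.46, 0.37, 0.35, 0.27, 0.26} → pass.
TB (methods 1·2): 0.52 vs {0.41, 0.46, 0.35, 0.31, 0.15, 0.23} → pass.
TC (methods 1·2): 0.48 vs {0.37, 0.35, 0.35, 0.31, 0.42, 0.43} → pass.
TD (methods 1·2): 0.43 vs {0.27, 0.26, 0.15, 0.23, 0.42, 0.43} → fail.
1 of 4 fail.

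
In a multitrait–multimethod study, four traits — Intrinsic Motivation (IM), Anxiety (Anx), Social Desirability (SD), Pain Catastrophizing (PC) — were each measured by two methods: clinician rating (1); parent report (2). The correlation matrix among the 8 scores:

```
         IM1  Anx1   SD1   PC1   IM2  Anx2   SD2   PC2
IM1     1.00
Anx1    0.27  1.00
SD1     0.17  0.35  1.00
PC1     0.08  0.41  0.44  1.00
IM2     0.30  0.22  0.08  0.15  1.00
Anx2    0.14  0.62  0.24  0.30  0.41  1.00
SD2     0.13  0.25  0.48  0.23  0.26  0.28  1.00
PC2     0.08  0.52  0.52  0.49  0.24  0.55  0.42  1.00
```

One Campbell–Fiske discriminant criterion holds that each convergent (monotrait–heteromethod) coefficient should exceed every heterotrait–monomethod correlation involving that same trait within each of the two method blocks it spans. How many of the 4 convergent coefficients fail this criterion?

2

Each convergent coefficient versus the relevant comparison correlations:
IM (methods 1·2): 0.30 vs {0.27, 0.41, 0.17, 0.26, 0.08, 0.24} → fail.
Anx (methods 1·2): 0.62 vs {0.27, 0.41, 0.35, 0.28, 0.41, 0.55} → pass.
SD (methods 1·2): 0.48 vs {0.17, 0.26, 0.35, 0.28, 0.44, 0.42} → pass.
PC (methods 1·2): 0.49 vs {0.08, 0.24, 0.41, 0.55, 0.44, 0.42} → fail.
2 of 4 fail.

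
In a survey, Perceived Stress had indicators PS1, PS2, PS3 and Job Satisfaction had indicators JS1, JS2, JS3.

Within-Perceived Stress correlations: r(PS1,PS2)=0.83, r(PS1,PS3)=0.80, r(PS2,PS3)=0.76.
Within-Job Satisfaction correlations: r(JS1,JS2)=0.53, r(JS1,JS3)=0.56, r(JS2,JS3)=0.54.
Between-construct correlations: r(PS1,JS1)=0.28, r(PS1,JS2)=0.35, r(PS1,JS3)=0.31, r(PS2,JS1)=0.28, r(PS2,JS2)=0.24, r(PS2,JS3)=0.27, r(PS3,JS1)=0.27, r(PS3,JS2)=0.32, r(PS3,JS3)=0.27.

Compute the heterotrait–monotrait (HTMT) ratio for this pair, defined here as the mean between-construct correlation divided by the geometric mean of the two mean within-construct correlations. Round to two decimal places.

0.44

Mean between = 2.59/9 = 0.2878.
Mean within-PS = 2.39/3 = 0.7967; mean within-JS = 1.63/3 = 0.5433.
Geometric mean = √(0.7967 × 0.5433) = 0.6579.
HTMT = 0.2878 / 0.6579 = 0.44.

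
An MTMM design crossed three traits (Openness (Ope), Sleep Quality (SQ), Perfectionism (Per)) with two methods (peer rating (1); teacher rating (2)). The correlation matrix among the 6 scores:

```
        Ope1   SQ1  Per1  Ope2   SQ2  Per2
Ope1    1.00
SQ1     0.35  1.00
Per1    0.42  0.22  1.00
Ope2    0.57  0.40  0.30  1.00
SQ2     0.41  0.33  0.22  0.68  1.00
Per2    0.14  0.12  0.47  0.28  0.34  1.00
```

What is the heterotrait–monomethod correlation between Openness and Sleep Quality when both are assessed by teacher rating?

0.68

Different traits, same method: r(Ope2, SQ2) = 0.68.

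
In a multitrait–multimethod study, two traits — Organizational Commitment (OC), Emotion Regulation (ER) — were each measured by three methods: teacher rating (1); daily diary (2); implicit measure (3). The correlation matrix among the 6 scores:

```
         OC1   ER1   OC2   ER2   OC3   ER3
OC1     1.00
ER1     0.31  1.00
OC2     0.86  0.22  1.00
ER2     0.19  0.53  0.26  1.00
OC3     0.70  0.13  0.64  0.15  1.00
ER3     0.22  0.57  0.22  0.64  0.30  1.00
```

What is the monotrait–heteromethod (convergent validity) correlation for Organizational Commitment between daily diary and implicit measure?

Same trait (OC), different methods: r(OC2, OC3) = 0.64.

0.64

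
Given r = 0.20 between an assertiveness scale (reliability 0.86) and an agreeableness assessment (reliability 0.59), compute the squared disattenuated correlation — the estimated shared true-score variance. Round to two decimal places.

0.08

Disattenuated r = 0.20 / √(0.86 × 0.59) = 0.20 / 0.7123 = 0.2808.
Shared true-score variance = 0.2808² = 0.0788 ≈ 0.08.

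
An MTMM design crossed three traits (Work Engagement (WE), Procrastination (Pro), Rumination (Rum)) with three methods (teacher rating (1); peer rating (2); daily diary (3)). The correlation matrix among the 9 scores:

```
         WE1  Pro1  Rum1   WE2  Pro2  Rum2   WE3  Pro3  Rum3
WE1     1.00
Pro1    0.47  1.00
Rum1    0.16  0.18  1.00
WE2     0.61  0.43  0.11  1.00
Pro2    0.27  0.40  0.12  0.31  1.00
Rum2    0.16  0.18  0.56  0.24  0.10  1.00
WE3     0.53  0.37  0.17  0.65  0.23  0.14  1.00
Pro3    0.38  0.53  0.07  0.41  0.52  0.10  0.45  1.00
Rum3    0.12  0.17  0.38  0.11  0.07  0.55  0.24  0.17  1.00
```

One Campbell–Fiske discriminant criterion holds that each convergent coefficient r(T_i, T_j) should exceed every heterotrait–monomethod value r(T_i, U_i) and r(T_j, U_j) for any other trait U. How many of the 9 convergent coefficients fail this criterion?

Convergent coefficients and their comparison sets:
WE (methods 1·2): 0.61 vs {0.47, 0.31, 0.16, 0.24} → pass.
WE (methods 1·3): 0.53 vs {0.47, 0.45, 0.16, 0.24} → pass.
WE (methods 2·3): 0.65 vs {0.31, 0.45, 0.24, 0.24} → pass.
Pro (methods 1·2): 0.40 vs {0.47, 0.31, 0.18, 0.10} → fail.
Pro (methods 1·3): 0.53 vs {0.47, 0.45, 0.18, 0.17} → pass.
Pro (methods 2·3): 0.52 vs {0.31, 0.45, 0.10, 0.17} → pass.
Rum (methods 1·2): 0.56 vs {0.16, 0.24, 0.18, 0.10} → pass.
Rum (methods 1·3): 0.38 vs {0.16, 0.24, 0.18, 0.17} → pass.
Rum (methods 2·3): 0.55 vs {0.24, 0.24, 0.10, 0.17} → pass.
1 of 9 fail.

1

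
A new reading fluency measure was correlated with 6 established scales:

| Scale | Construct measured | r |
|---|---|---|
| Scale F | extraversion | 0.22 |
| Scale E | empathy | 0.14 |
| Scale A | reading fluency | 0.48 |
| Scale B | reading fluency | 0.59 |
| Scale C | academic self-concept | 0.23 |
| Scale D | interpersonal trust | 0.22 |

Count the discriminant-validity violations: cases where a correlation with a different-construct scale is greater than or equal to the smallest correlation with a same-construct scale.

0

Convergent (same construct = reading fluency): Scale A, Scale B.
Smallest convergent = 0.48. Discriminant values: 0.22, 0.14, 0.23, 0.22; count ≥ 0.48 → 0.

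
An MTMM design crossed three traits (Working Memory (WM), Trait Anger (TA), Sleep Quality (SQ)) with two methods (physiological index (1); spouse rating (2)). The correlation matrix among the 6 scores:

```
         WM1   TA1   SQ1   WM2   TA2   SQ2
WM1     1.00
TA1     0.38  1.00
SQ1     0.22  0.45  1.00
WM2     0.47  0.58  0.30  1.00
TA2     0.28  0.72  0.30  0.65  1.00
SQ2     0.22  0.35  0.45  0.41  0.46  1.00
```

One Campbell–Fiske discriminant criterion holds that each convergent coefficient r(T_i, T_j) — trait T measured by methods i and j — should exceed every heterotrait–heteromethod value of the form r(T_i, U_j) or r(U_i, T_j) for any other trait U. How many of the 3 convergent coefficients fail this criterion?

Checking each validity diagonal entry against its comparison values:
WM (methods 1·2): 0.47 vs {0.28, 0.58, 0.22, 0.30} → fail.
TA (methods 1·2): 0.72 vs {0.58, 0.28, 0.35, 0.30} → pass.
SQ (methods 1·2): 0.45 vs {0.30, 0.22, 0.30, 0.35} → pass.
1 of 3 fail.

1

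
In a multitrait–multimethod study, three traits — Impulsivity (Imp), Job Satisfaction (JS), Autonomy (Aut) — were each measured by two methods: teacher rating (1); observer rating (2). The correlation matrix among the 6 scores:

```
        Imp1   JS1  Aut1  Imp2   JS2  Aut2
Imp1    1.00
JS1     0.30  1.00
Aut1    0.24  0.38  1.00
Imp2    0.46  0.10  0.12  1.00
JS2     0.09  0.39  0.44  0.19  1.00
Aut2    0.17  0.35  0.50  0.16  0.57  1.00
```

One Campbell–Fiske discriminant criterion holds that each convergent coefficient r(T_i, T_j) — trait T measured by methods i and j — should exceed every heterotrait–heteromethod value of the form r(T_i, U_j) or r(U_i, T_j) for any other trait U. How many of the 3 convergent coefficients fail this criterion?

Each convergent coefficient versus the relevant comparison correlations:
Imp (methods 1·2): 0.46 vs {0.09, 0.10, 0.17, 0.12} → pass.
JS (methods 1·2): 0.39 vs {0.10, 0.09, 0.35, 0.44} → fail.
Aut (methods 1·2): 0.50 vs {0.12, 0.17, 0.44, 0.35} → pass.
1 of 3 fail.

1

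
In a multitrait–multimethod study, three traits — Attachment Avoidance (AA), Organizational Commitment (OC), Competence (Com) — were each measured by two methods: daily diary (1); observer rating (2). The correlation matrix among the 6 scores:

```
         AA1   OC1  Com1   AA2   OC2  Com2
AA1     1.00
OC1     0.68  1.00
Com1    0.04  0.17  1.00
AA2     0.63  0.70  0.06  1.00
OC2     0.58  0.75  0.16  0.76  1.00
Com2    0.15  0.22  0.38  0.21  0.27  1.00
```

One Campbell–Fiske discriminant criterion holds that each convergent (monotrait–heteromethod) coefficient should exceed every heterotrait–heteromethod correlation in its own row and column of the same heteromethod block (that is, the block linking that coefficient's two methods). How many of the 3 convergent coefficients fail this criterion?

Each convergent coefficient versus the relevant comparison correlations:
AA (methods 1·2): 0.63 vs {0.58, 0.70, 0.15, 0.06} → fail.
OC (methods 1·2): 0.75 vs {0.70, 0.58, 0.22, 0.16} → pass.
Com (methods 1·2): 0.38 vs {0.06, 0.15, 0.16, 0.22} → pass.
1 of 3 fail.

1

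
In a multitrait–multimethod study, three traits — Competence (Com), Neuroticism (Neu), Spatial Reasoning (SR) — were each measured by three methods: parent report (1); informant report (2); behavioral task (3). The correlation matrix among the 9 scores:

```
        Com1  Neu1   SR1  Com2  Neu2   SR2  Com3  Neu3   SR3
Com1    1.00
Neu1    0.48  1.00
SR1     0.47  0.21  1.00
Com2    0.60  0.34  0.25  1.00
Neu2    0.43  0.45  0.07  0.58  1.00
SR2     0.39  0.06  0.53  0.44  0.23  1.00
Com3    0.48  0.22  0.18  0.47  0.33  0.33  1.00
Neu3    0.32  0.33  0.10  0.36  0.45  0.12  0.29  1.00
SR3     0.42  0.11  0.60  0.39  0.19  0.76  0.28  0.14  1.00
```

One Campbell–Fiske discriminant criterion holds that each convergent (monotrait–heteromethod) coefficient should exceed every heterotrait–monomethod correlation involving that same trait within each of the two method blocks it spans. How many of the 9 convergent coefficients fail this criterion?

Checking each validity diagonal entry against its comparison values:
Com (methods 1·2): 0.60 vs {0.48, 0.58, 0.47, 0.44} → pass.
Com (methods 1·3): 0.48 vs {0.48, 0.29, 0.47, 0.28} → fail.
Com (methods 2·3): 0.47 vs {0.58, 0.29, 0.44, 0.28} → fail.
Neu (methods 1·2): 0.45 vs {0.48, 0.58, 0.21, 0.23} → fail.
Neu (methods 1·3): 0.33 vs {0.48, 0.29, 0.21, 0.14} → fail.
Neu (methods 2·3): 0.45 vs {0.58, 0.29, 0.23, 0.14} → fail.
SR (methods 1·2): 0.53 vs {0.47, 0.44, 0.21, 0.23} → pass.
SR (methods 1·3): 0.60 vs {0.47, 0.28, 0.21, 0.14} → pass.
SR (methods 2·3): 0.76 vs {0.44, 0.28, 0.23, 0.14} → pass.
5 of 9 fail.

5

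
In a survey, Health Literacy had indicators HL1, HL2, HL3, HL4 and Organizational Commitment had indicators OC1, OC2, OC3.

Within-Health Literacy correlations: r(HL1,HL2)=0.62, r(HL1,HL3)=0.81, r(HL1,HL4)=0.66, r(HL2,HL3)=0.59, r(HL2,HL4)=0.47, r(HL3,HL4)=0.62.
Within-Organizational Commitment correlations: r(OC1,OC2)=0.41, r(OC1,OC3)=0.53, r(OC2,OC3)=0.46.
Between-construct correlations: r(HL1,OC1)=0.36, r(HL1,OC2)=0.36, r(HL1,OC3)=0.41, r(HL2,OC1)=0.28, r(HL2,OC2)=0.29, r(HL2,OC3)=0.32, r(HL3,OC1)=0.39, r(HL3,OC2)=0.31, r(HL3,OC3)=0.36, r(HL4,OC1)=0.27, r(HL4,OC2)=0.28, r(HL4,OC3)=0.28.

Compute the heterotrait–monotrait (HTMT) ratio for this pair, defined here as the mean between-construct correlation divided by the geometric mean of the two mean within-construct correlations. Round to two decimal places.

0.60

Mean heterotrait r = 3.91/12 = 0.3258.
Mean within-HL = 3.77/6 = 0.6283; mean within-OC = 1.40/3 = 0.4667.
Geometric mean = √(0.6283 × 0.4667) = 0.5415.
HTMT = 0.3258 / 0.5415 = 0.60.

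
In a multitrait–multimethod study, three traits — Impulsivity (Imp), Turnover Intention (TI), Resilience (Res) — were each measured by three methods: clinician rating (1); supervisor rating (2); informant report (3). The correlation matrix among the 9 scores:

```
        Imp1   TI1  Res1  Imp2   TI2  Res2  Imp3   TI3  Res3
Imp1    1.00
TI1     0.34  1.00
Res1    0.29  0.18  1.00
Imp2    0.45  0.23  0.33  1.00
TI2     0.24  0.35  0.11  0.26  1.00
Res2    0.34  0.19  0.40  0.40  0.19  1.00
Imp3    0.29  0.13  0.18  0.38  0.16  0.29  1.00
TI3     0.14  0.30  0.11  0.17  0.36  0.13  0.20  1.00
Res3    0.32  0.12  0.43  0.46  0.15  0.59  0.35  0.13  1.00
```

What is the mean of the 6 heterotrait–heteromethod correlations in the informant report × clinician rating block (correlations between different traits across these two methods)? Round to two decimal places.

0.17

HTHM values (method 3 × method 1): 0.13, 0.18, 0.14, 0.11, 0.32, 0.12; mean = 1.00/6 = 0.17.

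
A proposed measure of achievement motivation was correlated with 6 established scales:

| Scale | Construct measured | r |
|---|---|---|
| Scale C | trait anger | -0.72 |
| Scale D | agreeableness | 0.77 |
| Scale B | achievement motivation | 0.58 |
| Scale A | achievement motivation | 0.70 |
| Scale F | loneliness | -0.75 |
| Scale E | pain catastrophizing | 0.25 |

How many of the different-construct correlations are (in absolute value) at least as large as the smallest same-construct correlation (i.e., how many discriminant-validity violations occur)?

3

Convergent (same construct = achievement motivation): Scale B, Scale A.
Smallest convergent = 0.58. Discriminant |r|: 0.72, 0.77, 0.75, 0.25; count ≥ 0.58 → 3.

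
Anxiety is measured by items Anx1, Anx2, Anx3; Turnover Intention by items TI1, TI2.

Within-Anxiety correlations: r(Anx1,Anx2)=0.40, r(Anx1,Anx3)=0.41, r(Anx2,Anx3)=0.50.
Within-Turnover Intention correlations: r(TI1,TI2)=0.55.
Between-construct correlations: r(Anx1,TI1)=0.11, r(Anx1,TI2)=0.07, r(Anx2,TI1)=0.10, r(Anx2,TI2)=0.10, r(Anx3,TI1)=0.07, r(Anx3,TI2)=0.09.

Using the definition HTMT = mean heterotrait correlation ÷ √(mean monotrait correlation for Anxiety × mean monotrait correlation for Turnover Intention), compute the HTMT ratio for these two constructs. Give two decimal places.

Between-construct mean = 0.54/6 = 0.0900.
Mean within-Anx = 1.31/3 = 0.4367; mean within-TI = 0.55/1 = 0.5500.
Geometric mean = √(0.4367 × 0.5500) = 0.4901.
HTMT = 0.0900 / 0.4901 = 0.18.

0.18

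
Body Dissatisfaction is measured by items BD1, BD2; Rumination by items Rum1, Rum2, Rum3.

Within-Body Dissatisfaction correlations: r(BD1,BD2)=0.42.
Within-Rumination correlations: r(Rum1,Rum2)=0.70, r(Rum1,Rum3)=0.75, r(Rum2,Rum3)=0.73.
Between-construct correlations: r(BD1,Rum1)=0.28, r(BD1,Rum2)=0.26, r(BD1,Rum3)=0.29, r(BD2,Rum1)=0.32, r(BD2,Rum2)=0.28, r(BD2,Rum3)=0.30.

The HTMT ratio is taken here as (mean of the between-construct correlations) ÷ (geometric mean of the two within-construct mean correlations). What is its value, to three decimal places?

Mean heterotrait r = 1.73/6 = 0.2883.
Mean within-BD = 0.42/1 = 0.4200; mean within-Rum = 2.18/3 = 0.7267.
Geometric mean = √(0.4200 × 0.7267) = 0.5525.
HTMT = 0.2883 / 0.5525 = 0.522.

0.522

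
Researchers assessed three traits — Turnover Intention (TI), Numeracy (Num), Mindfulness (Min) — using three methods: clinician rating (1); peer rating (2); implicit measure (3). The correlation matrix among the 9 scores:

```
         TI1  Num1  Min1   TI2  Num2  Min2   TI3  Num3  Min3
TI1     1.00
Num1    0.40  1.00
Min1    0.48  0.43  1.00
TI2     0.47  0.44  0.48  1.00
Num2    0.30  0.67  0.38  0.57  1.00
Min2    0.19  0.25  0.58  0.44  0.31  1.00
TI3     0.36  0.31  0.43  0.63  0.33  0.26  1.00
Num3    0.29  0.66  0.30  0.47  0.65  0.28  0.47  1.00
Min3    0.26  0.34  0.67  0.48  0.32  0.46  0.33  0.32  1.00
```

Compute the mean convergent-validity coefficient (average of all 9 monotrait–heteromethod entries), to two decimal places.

Convergent values: 0.47, 0.36, 0.63, 0.67, 0.66, 0.65, 0.58, 0.67, 0.46; mean = 5.15/9 = 0.57.

0.57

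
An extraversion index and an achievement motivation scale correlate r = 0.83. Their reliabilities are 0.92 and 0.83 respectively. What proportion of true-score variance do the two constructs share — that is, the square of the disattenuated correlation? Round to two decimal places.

Disattenuated r = 0.83 / √(0.92 × 0.83) = 0.83 / 0.8738 = 0.9499.
Shared true-score variance = 0.9499² = 0.9023 ≈ 0.90.

0.90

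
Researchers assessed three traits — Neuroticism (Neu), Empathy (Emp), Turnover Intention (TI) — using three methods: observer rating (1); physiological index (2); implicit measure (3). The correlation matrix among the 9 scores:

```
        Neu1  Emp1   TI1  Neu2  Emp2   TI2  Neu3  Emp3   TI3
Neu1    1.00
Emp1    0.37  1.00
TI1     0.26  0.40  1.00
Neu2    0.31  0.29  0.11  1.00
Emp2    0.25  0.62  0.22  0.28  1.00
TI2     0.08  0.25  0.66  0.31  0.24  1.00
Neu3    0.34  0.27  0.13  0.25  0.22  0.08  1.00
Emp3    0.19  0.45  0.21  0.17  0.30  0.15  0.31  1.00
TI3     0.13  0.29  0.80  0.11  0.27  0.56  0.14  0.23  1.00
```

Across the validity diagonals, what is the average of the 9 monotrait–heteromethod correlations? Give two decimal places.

Convergent values: 0.31, 0.34, 0.25, 0.62, 0.45, 0.30, 0.66, 0.80, 0.56; mean = 4.29/9 = 0.48.

0.48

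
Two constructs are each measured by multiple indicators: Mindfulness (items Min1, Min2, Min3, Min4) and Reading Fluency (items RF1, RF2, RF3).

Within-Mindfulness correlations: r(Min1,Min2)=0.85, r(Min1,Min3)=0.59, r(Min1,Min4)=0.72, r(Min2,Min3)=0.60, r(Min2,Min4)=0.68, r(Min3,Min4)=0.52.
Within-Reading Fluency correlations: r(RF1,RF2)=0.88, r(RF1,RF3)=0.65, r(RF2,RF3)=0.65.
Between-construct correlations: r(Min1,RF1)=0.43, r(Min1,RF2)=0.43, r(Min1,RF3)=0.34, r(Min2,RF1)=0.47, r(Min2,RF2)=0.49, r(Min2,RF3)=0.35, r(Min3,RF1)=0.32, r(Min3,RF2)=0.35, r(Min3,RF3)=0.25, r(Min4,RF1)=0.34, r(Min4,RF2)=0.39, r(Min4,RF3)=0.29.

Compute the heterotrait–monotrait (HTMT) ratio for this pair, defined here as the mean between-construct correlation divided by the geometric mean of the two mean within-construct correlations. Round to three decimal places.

Mean between = 4.45/12 = 0.3708.
Mean within-Min = 3.96/6 = 0.6600; mean within-RF = 2.18/3 = 0.7267.
Geometric mean = √(0.6600 × 0.7267) = 0.6925.
HTMT = 0.3708 / 0.6925 = 0.535.

0.535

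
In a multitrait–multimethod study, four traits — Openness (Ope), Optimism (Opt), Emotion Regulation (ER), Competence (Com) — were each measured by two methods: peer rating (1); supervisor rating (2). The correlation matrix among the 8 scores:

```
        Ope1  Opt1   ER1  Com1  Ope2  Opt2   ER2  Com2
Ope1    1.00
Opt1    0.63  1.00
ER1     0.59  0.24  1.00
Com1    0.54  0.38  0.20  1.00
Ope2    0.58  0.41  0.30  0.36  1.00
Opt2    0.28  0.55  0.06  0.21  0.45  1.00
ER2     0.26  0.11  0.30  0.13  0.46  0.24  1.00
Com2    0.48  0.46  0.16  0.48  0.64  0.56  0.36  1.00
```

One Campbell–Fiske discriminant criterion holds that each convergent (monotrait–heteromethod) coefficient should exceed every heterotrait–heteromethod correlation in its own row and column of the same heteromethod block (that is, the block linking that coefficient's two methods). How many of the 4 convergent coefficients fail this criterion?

2

Checking each validity diagonal entry against its comparison values:
Ope (methods 1·2): 0.58 vs {0.28, 0.41, 0.26, 0.30, 0.48, 0.36} → pass.
Opt (methods 1·2): 0.55 vs {0.41, 0.28, 0.11, 0.06, 0.46, 0.21} → pass.
ER (methods 1·2): 0.30 vs {0.30, 0.26, 0.06, 0.11, 0.16, 0.13} → fail.
Com (methods 1·2): 0.48 vs {0.36, 0.48, 0.21, 0.46, 0.13, 0.16} → fail.
2 of 4 fail.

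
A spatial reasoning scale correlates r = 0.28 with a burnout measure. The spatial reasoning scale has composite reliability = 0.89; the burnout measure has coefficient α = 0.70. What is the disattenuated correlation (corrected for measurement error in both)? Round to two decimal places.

r_true = r_obs / √(r_xx · r_yy) = 0.28 / √(0.89 × 0.70) = 0.28 / √0.6230 = 0.28 / 0.7893 ≈ 0.35.

0.35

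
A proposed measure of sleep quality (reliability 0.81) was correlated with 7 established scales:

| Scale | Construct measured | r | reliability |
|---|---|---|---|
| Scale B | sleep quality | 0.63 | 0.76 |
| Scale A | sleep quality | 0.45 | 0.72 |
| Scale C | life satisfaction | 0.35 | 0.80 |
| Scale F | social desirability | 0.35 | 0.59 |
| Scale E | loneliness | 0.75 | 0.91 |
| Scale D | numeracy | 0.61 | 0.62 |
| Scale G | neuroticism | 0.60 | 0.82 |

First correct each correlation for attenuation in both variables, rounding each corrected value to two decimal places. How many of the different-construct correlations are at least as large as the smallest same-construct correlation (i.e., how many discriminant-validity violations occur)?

Disattenuated r (r / √(r_scale · r_new)):
  Scale B (conv): 0.63 / √(0.76·0.81) = 0.80
  Scale A (conv): 0.45 / √(0.72·0.81) = 0.59
  Scale C (disc): 0.35 / √(0.80·0.81) = 0.43
  Scale F (disc): 0.35 / √(0.59·0.81) = 0.51
  Scale E (disc): 0.75 / √(0.91·0.81) = 0.87
  Scale D (disc): 0.61 / √(0.62·0.81) = 0.86
  Scale G (disc): 0.60 / √(0.82·0.81) = 0.74
Smallest convergent = 0.59. Discriminant values: 0.43, 0.51, 0.87, 0.86, 0.74; count ≥ 0.59 → 3.

3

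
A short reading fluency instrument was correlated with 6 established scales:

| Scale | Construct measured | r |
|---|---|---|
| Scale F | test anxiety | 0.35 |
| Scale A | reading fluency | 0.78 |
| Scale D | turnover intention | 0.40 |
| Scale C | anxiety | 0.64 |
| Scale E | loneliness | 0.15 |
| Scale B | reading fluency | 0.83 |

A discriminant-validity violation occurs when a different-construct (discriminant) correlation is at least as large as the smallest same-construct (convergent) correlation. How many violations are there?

Convergent (same construct = reading fluency): Scale A, Scale B.
Smallest convergent = 0.78. Discriminant values: 0.35, 0.40, 0.64, 0.15; count ≥ 0.78 → 0.

0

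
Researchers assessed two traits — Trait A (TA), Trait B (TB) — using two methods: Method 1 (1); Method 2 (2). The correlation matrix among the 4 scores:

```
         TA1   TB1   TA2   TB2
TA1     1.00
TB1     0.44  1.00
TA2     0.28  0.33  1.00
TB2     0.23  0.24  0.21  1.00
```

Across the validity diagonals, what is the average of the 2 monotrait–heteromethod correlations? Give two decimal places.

0.26

Convergent values: 0.28, 0.24; mean = 0.52/2 = 0.26.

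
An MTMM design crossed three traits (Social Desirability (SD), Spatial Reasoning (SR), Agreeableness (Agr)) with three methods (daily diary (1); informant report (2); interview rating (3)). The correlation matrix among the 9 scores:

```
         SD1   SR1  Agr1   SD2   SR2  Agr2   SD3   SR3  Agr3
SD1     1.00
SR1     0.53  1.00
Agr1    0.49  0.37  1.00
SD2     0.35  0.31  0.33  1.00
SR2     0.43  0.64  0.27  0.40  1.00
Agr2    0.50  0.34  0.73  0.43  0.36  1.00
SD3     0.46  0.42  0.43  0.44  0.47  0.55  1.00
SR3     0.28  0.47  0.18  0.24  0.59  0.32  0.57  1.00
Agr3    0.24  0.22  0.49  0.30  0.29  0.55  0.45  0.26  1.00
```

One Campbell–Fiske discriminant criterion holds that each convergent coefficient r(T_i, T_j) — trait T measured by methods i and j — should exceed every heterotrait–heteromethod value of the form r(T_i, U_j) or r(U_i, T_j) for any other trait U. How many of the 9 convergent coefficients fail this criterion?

Checking each validity diagonal entry against its comparison values:
SD (methods 1·2): 0.35 vs {0.43, 0.31, 0.50, 0.33} → fail.
SD (methods 1·3): 0.46 vs {0.28, 0.42, 0.24, 0.43} → pass.
SD (methods 2·3): 0.44 vs {0.24, 0.47, 0.30, 0.55} → fail.
SR (methods 1·2): 0.64 vs {0.31, 0.43, 0.34, 0.27} → pass.
SR (methods 1·3): 0.47 vs {0.42, 0.28, 0.22, 0.18} → pass.
SR (methods 2·3): 0.59 vs {0.47, 0.24, 0.29, 0.32} → pass.
Agr (methods 1·2): 0.73 vs {0.33, 0.50, 0.27, 0.34} → pass.
Agr (methods 1·3): 0.49 vs {0.43, 0.24, 0.18, 0.22} → pass.
Agr (methods 2·3): 0.55 vs {0.55, 0.30, 0.32, 0.29} → fail.
3 of 9 fail.

3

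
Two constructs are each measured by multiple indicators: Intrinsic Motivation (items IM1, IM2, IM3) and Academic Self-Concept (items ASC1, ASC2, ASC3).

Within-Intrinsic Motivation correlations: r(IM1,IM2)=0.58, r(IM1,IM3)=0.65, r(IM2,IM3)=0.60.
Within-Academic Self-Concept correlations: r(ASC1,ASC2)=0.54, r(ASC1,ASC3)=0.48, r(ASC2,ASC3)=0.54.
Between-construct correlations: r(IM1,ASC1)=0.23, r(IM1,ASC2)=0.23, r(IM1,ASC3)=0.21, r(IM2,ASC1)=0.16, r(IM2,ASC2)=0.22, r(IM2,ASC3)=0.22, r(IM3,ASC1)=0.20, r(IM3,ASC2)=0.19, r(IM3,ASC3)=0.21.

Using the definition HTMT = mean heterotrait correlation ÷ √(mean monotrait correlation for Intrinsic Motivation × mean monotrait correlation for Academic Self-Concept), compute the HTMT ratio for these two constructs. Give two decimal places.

Mean heterotrait r = 1.87/9 = 0.2078.
Mean within-IM = 1.83/3 = 0.6100; mean within-ASC = 1.56/3 = 0.5200.
Geometric mean = √(0.6100 × 0.5200) = 0.5632.
HTMT = 0.2078 / 0.5632 = 0.37.

0.37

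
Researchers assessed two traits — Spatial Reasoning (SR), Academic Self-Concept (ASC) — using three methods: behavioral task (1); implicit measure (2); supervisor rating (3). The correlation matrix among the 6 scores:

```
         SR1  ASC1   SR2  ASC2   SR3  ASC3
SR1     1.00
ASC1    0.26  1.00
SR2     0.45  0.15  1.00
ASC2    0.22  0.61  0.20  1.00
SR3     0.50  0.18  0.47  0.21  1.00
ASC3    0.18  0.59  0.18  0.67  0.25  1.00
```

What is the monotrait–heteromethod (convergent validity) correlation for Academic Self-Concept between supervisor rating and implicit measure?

Same trait (ASC), different methods: r(ASC3, ASC2) = 0.67.

0.67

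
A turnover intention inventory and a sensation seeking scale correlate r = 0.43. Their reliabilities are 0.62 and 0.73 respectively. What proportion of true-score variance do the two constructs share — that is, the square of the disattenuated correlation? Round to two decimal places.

Disattenuated r = 0.43 / √(0.62 × 0.73) = 0.43 / 0.6728 = 0.6391.
Shared true-score variance = 0.6391² = 0.4084 ≈ 0.41.

0.41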